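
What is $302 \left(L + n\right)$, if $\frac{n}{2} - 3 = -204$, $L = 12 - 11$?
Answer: $-121102$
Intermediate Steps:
$L = 1$
$n = -402$ ($n = 6 + 2 \left(-204\right) = 6 - 408 = -402$)
$302 \left(L + n\right) = 302 \left(1 - 402\right) = 302 \left(-401\right) = -121102$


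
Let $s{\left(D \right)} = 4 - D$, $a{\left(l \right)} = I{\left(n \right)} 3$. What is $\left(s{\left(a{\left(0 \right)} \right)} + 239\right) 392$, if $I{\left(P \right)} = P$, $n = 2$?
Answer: $92904$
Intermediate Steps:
$a{\left(l \right)} = 6$ ($a{\left(l \right)} = 2 \cdot 3 = 6$)
$\left(s{\left(a{\left(0 \right)} \right)} + 239\right) 392 = \left(\left(4 - 6\right) + 239\right) 392 = \left(-2 + 239\right) 392 = 237 \cdot 392 = 92904$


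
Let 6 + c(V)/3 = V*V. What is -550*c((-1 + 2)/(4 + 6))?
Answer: 19767/2 ≈ 9883.5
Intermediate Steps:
c(V) = -18 + 3*V**2 (c(V) = -18 + 3*(V*V) = -18 + 3*V**2)
-550*c((-1 + 2)/(4 + 6)) = -550*(-18 + 3*((-1 + 2)/(4 + 6))**2) = -550*(-18 + 3*(1/10)**2) = -550*(-18 + 3*(1/100)) = -550*(-18 + 3/100) = -550*(-1797/100) = 19767/2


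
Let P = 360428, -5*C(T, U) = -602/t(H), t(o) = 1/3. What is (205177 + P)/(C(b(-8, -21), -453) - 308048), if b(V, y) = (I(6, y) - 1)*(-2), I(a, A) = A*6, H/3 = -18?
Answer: -2828025/1538434 ≈ -1.8382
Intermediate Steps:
H = -54 (H = 3*(-18) = -54)
I(a, A) = 6*A
t(o) = ⅓
b(V, y) = 2 - 12*y (b(V, y) = (6*y - 1)*(-2) = (-1 + 6*y)*(-2) = 2 - 12*y)
C(T, U) = 1806/5 (C(T, U) = -(-602)/(5*⅓) = -(-602)*3/5 = -⅕*(-1806) = 1806/5)
(205177 + P)/(C(b(-8, -21), -453) - 308048) = (205177 + 360428)/(1806/5 - 308048) = 565605/(-1538434/5) = 565605*(-5/1538434) = -2828025/1538434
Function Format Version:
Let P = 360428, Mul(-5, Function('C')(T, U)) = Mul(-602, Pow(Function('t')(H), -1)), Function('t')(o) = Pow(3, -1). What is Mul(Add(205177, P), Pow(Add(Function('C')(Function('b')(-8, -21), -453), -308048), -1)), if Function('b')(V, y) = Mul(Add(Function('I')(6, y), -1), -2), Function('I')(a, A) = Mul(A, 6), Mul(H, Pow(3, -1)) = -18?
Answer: Rational(-2828025, 1538434) ≈ -1.8382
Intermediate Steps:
H = -54 (H = Mul(3, -18) = -54)
Function('I')(a, A) = Mul(6, A)
Function('t')(o) = Rational(1, 3)
Function('b')(V, y) = Add(2, Mul(-12, y)) (Function('b')(V, y) = Mul(Add(Mul(6, y), -1), -2) = Mul(Add(-1, Mul(6, y)), -2) = Add(2, Mul(-12, y)))
Function('C')(T, U) = Rational(1806, 5) (Function('C')(T, U) = Mul(Rational(-1, 5), Mul(-602, Pow(Rational(1, 3), -1))) = Mul(Rational(-1, 5), Mul(-602, 3)) = Mul(Rational(-1, 5), -1806) = Rational(1806, 5))
Mul(Add(205177, P), Pow(Add(Function('C')(Function('b')(-8, -21), -453), -308048), -1)) = Mul(Add(205177, 360428), Pow(Add(Rational(1806, 5), -308048), -1)) = Mul(565605, Pow(Rational(-1538434, 5), -1)) = Mul(565605, Rational(-5, 1538434)) = Rational(-2828025, 1538434)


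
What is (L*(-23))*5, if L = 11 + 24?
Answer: -4025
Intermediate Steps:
L = 35
(L*(-23))*5 = (35*(-23))*5 = -805*5 = -4025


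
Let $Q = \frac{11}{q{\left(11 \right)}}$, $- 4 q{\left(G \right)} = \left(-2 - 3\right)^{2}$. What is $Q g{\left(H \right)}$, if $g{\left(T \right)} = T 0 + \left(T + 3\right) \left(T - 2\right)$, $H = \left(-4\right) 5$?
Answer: $- \frac{16456}{25} \approx -658.24$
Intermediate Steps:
$H = -20$
$q{\left(G \right)} = - \frac{25}{4}$ ($q{\left(G \right)} = - \frac{\left(-2 - 3\right)^{2}}{4} = - \frac{\left(-5\right)^{2}}{4} = \left(- \frac{1}{4}\right) 25 = - \frac{25}{4}$)
$g{\left(T \right)} = \left(-2 + T\right) \left(3 + T\right)$ ($g{\left(T \right)} = 0 + \left(3 + T\right) \left(-2 + T\right) = 0 + \left(-2 + T\right) \left(3 + T\right) = \left(-2 + T\right) \left(3 + T\right)$)
$Q = - \frac{44}{25}$ ($Q = \frac{11}{- \frac{25}{4}} = 11 \left(- \frac{4}{25}\right) = - \frac{44}{25} \approx -1.76$)
$Q g{\left(H \right)} = - \frac{44 \left(-6 - 20 + \left(-20\right)^{2}\right)}{25} = - \frac{44 \left(-6 - 20 + 400\right)}{25} = \left(- \frac{44}{25}\right) 374 = - \frac{16456}{25}$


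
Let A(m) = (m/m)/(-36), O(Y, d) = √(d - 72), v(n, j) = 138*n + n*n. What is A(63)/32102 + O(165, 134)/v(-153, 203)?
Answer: -1/1155672 + √62/2295 ≈ 0.0034301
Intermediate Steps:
v(n, j) = n² + 138*n (v(n, j) = 138*n + n² = n² + 138*n)
O(Y, d) = √(-72 + d)
A(m) = -1/36 (A(m) = 1*(-1/36) = -1/36)
A(63)/32102 + O(165, 134)/v(-153, 203) = -1/36/32102 + √(-72 + 134)/((-153*(138 - 153))) = -1/36*1/32102 + √62/((-153*(-15))) = -1/1155672 + √62/2295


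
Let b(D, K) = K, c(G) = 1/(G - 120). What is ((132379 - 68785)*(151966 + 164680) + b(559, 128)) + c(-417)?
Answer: 10813454002523/537 ≈ 2.0137e+10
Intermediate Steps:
c(G) = 1/(-120 + G)
((132379 - 68785)*(151966 + 164680) + b(559, 128)) + c(-417) = ((132379 - 68785)*(151966 + 164680) + 128) + 1/(-120 - 417) = (63594*316646 + 128) + 1/(-537) = (20136785724 + 128) - 1/537 = 20136785852 - 1/537 = 10813454002523/537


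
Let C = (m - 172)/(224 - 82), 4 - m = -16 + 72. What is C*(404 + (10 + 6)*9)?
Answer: -61376/71 ≈ -864.45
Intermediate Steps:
m = -52 (m = 4 - (-16 + 72) = 4 - 1*56 = 4 - 56 = -52)
C = -112/71 (C = (-52 - 172)/(224 - 82) = -224/142 = -224*1/142 = -112/71 ≈ -1.5775)
C*(404 + (10 + 6)*9) = -112*(404 + (10 + 6)*9)/71 = -112*(404 + 16*9)/71 = -112*(404 + 144)/71 = -112/71*548 = -61376/71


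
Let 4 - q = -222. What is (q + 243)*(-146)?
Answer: -68474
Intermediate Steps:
q = 226 (q = 4 - 1*(-222) = 4 + 222 = 226)
(q + 243)*(-146) = (226 + 243)*(-146) = 469*(-146) = -68474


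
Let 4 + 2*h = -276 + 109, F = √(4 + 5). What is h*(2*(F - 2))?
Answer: -171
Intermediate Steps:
F = 3 (F = √9 = 3)
h = -171/2 (h = -2 + (-276 + 109)/2 = -2 + (½)*(-167) = -2 - 167/2 = -171/2 ≈ -85.500)
h*(2*(F - 2)) = -171*(3 - 2) = -171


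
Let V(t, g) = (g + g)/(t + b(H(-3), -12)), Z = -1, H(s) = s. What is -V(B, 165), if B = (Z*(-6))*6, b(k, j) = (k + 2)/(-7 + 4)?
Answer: -990/109 ≈ -9.0826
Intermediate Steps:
b(k, j) = -⅔ - k/3 (b(k, j) = (2 + k)/(-3) = (2 + k)*(-⅓) = -⅔ - k/3)
B = 36 (B = -1*(-6)*6 = 6*6 = 36)
V(t, g) = 2*g/(⅓ + t) (V(t, g) = (g + g)/(t + (-⅔ - ⅓*(-3))) = (2*g)/(t + (-⅔ + 1)) = (2*g)/(t + ⅓) = (2*g)/(⅓ + t) = 2*g/(⅓ + t))
-V(B, 165) = -6*165/(1 + 3*36) = -6*165/(1 + 108) = -6*165/109 = -1*990/109 = -990/109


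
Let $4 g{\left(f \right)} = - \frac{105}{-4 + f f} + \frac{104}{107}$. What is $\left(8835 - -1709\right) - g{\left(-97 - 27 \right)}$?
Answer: $\frac{3303317431}{313296} \approx 10544.0$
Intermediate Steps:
$g{\left(f \right)} = \frac{26}{107} - \frac{105}{4 \left(-4 + f^{2}\right)}$ ($g{\left(f \right)} = \frac{- \frac{105}{-4 + f f} + \frac{104}{107}}{4} = \frac{- \frac{105}{-4 + f^{2}} + 104 \cdot \frac{1}{107}}{4} = \frac{- \frac{105}{-4 + f^{2}} + \frac{104}{107}}{4} = \frac{\frac{104}{107} - \frac{105}{-4 + f^{2}}}{4} = \frac{26}{107} - \frac{105}{4 \left(-4 + f^{2}\right)}$)
$\left(8835 - -1709\right) - g{\left(-97 - 27 \right)} = \left(8835 - -1709\right) - \frac{-11651 + 104 \left(-97 - 27\right)^{2}}{428 \left(-4 + \left(-97 - 27\right)^{2}\right)} = \left(8835 + 1709\right) - \frac{-11651 + 104 \left(-124\right)^{2}}{428 \left(-4 + \left(-124\right)^{2}\right)} = 10544 - \frac{-11651 + 104 \cdot 15376}{428 \left(-4 + 15376\right)} = 10544 - \frac{-11651 + 1599104}{428 \cdot 15372} = 10544 - \frac{1}{428} \cdot \frac{1}{15372} \cdot 1587453 = 10544 - \frac{75593}{313296} = \frac{3303317431}{313296}$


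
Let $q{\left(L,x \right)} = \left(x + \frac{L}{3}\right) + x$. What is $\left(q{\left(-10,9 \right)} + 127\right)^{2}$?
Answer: $\frac{180625}{9} \approx 20069.0$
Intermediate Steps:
$q{\left(L,x \right)} = 2 x + \frac{L}{3}$ ($q{\left(L,x \right)} = \left(x + L \frac{1}{3}\right) + x = \left(x + \frac{L}{3}\right) + x = 2 x + \frac{L}{3}$)
$\left(q{\left(-10,9 \right)} + 127\right)^{2} = \left(\left(2 \cdot 9 + \frac{1}{3} \left(-10\right)\right) + 127\right)^{2} = \left(\left(18 - \frac{10}{3}\right) + 127\right)^{2} = \left(\frac{44}{3} + 127\right)^{2} = \left(\frac{425}{3}\right)^{2} = \frac{180625}{9}$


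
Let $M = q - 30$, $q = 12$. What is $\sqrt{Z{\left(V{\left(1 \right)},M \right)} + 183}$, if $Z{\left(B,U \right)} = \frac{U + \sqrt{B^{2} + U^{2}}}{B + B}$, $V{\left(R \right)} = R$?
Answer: $\frac{\sqrt{696 + 10 \sqrt{13}}}{2} \approx 13.528$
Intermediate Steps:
$M = -18$ ($M = 12 - 30 = -18$)
$Z{\left(B,U \right)} = \frac{U + \sqrt{B^{2} + U^{2}}}{2 B}$
$\sqrt{Z{\left(V{\left(1 \right)},M \right)} + 183} = \sqrt{\frac{-18 + \sqrt{1^{2} + \left(-18\right)^{2}}}{2 \cdot 1} + 183} = \sqrt{\frac{1}{2} \cdot 1 \left(-18 + \sqrt{1 + 324}\right) + 183} = \sqrt{\frac{1}{2} \cdot 1 \left(-18 + \sqrt{325}\right) + 183} = \sqrt{\frac{1}{2} \cdot 1 \left(-18 + 5 \sqrt{13}\right) + 183} = \sqrt{\left(-9 + \frac{5 \sqrt{13}}{2}\right) + 183} = \sqrt{174 + \frac{5 \sqrt{13}}{2}}$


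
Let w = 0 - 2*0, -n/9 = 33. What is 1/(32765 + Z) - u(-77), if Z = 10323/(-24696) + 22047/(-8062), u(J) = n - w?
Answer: 107627135367007/362380889919 ≈ 297.00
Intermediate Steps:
n = -297 (n = -9*33 = -297)
w = 0 (w = 0 + 0 = 0)
u(J) = -297 (u(J) = -297 - 1*0 = -297 + 0 = -297)
Z = -34872041/11061064 (Z = 10323*(-1/24696) + 22047*(-1/8062) = -1147/2744 - 22047/8062 = -34872041/11061064 ≈ -3.1527)
1/(32765 + Z) - u(-77) = 1/(32765 - 34872041/11061064) - 1*(-297) = 1/(362380889919/11061064) + 297 = 11061064/362380889919 + 297 = 107627135367007/362380889919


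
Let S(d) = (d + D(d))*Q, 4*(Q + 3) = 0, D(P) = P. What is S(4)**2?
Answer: 576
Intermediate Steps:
Q = -3 (Q = -3 + (1/4)*0 = -3 + 0 = -3)
S(d) = -6*d (S(d) = (d + d)*(-3) = (2*d)*(-3) = -6*d)
S(4)**2 = (-6*4)**2 = (-24)**2 = 576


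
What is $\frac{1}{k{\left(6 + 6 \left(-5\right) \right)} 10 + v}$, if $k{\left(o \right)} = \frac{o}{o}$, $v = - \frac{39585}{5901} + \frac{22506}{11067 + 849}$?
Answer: $\frac{558066}{2891081} \approx 0.19303$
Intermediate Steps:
$v = - \frac{2689579}{558066}$ ($v = \left(-39585\right) \frac{1}{5901} + \frac{22506}{11916} = - \frac{1885}{281} + 22506 \cdot \frac{1}{11916} = - \frac{1885}{281} + \frac{3751}{1986} = - \frac{2689579}{558066} \approx -4.8195$)
$k{\left(o \right)} = 1$
$\frac{1}{k{\left(6 + 6 \left(-5\right) \right)} 10 + v} = \frac{1}{1 \cdot 10 - \frac{2689579}{558066}} = \frac{1}{10 - \frac{2689579}{558066}} = \frac{1}{\frac{2891081}{558066}} = \frac{558066}{2891081}$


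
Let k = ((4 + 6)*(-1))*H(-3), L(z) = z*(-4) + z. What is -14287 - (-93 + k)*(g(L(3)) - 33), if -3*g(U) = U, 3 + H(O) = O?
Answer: -15277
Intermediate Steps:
H(O) = -3 + O
L(z) = -3*z (L(z) = -4*z + z = -3*z)
g(U) = -U/3
k = 60 (k = ((4 + 6)*(-1))*(-3 - 3) = (10*(-1))*(-6) = -10*(-6) = 60)
-14287 - (-93 + k)*(g(L(3)) - 33) = -14287 - (-93 + 60)*(-(-1)*3 - 33) = -14287 - (-33)*(-1/3*(-9) - 33) = -14287 - (-33)*(3 - 33) = -14287 - (-33)*(-30) = -14287 - 1*990 = -14287 - 990 = -15277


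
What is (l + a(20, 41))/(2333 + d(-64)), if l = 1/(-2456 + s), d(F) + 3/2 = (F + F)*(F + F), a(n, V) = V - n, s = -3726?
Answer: 129821/115699221 ≈ 0.0011221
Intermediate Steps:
d(F) = -3/2 + 4*F² (d(F) = -3/2 + (F + F)*(F + F) = -3/2 + (2*F)*(2*F) = -3/2 + 4*F²)
l = -1/6182 (l = 1/(-2456 - 3726) = 1/(-6182) = -1/6182 ≈ -0.00016176)
(l + a(20, 41))/(2333 + d(-64)) = (-1/6182 + (41 - 1*20))/(2333 + (-3/2 + 4*(-64)²)) = (-1/6182 + (41 - 20))/(2333 + (-3/2 + 4*4096)) = (-1/6182 + 21)/(2333 + (-3/2 + 16384)) = 129821/(6182*(2333 + 32765/2)) = 129821/(6182*(37431/2)) = (129821/6182)*(2/37431) = 129821/115699221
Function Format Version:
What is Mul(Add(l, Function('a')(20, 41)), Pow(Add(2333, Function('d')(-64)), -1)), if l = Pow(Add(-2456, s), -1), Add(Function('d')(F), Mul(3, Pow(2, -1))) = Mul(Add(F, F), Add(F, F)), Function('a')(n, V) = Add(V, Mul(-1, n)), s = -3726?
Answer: Rational(129821, 115699221) ≈ 0.0011221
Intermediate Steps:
Function('d')(F) = Add(Rational(-3, 2), Mul(4, Pow(F, 2))) (Function('d')(F) = Add(Rational(-3, 2), Mul(Add(F, F), Add(F, F))) = Add(Rational(-3, 2), Mul(Mul(2, F), Mul(2, F))) = Add(Rational(-3, 2), Mul(4, Pow(F, 2))))
l = Rational(-1, 6182) (l = Pow(Add(-2456, -3726), -1) = Pow(-6182, -1) = Rational(-1, 6182) ≈ -0.00016176)
Mul(Add(l, Function('a')(20, 41)), Pow(Add(2333, Function('d')(-64)), -1)) = Mul(Add(Rational(-1, 6182), Add(41, Mul(-1, 20))), Pow(Add(2333, Add(Rational(-3, 2), Mul(4, Pow(-64, 2)))), -1)) = Mul(Add(Rational(-1, 6182), Add(41, -20)), Pow(Add(2333, Add(Rational(-3, 2), Mul(4, 4096))), -1)) = Mul(Add(Rational(-1, 6182), 21), Pow(Add(2333, Add(Rational(-3, 2), 16384)), -1)) = Mul(Rational(129821, 6182), Pow(Add(2333, Rational(32765, 2)), -1)) = Mul(Rational(129821, 6182), Pow(Rational(37431, 2), -1)) = Mul(Rational(129821, 6182), Rational(2, 37431)) = Rational(129821, 115699221)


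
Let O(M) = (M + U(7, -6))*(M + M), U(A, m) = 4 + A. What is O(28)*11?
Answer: 24024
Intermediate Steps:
O(M) = 2*M*(11 + M) (O(M) = (M + (4 + 7))*(M + M) = (M + 11)*(2*M) = (11 + M)*(2*M) = 2*M*(11 + M))
O(28)*11 = (2*28*(11 + 28))*11 = (2*28*39)*11 = 2184*11 = 24024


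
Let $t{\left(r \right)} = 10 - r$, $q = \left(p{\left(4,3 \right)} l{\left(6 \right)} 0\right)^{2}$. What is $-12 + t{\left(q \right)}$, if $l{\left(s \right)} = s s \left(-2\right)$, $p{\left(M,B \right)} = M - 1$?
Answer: $-2$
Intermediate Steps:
$p{\left(M,B \right)} = -1 + M$
$l{\left(s \right)} = - 2 s^{2}$ ($l{\left(s \right)} = s^{2} \left(-2\right) = - 2 s^{2}$)
$q = 0$ ($q = \left(\left(-1 + 4\right) \left(- 2 \cdot 6^{2}\right) 0\right)^{2} = \left(3 \left(\left(-2\right) 36\right) 0\right)^{2} = \left(3 \left(-72\right) 0\right)^{2} = \left(\left(-216\right) 0\right)^{2} = 0^{2} = 0$)
$-12 + t{\left(q \right)} = -12 + \left(10 - 0\right) = -12 + \left(10 + 0\right) = -12 + 10 = -2$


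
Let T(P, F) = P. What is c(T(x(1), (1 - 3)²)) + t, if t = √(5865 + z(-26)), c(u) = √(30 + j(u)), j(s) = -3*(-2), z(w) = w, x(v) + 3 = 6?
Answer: 6 + √5839 ≈ 82.413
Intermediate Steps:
x(v) = 3 (x(v) = -3 + 6 = 3)
j(s) = 6
c(u) = 6 (c(u) = √(30 + 6) = √36 = 6)
t = √5839 (t = √(5865 - 26) = √5839 ≈ 76.413)
c(T(x(1), (1 - 3)²)) + t = 6 + √5839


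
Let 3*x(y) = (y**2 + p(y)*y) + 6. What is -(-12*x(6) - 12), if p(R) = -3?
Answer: 108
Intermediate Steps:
x(y) = 2 - y + y**2/3 (x(y) = ((y**2 - 3*y) + 6)/3 = (6 + y**2 - 3*y)/3 = 2 - y + y**2/3)
-(-12*x(6) - 12) = -(-12*(2 - 1*6 + (1/3)*6**2) - 12) = -(-12*(2 - 6 + (1/3)*36) - 12) = -(-12*(2 - 6 + 12) - 12) = -(-12*8 - 12) = -(-96 - 12) = -1*(-108) = 108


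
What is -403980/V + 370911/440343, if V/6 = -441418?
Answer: 32229180998/32395887729 ≈ 0.99485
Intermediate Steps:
V = -2648508 (V = 6*(-441418) = -2648508)
-403980/V + 370911/440343 = -403980/(-2648508) + 370911/440343 = -403980*(-1/2648508) + 370911*(1/440343) = 33665/220709 + 123637/146781 = 32229180998/32395887729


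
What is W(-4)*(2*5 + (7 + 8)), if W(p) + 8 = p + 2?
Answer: -250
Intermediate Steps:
W(p) = -6 + p (W(p) = -8 + (p + 2) = -8 + (2 + p) = -6 + p)
W(-4)*(2*5 + (7 + 8)) = (-6 - 4)*(2*5 + (7 + 8)) = -10*(10 + 15) = -10*25 = -250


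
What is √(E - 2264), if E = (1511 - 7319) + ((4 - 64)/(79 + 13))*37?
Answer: I*√4282853/23 ≈ 89.979*I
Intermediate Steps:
E = -134139/23 (E = -5808 - 60/92*37 = -5808 - 60*1/92*37 = -5808 - 15/23*37 = -5808 - 555/23 = -134139/23 ≈ -5832.1)
√(E - 2264) = √(-134139/23 - 2264) = √(-186211/23) = I*√4282853/23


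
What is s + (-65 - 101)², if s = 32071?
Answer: 59627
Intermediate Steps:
s + (-65 - 101)² = 32071 + (-65 - 101)² = 32071 + (-166)² = 32071 + 27556 = 59627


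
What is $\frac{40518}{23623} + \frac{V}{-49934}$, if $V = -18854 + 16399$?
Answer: $\frac{2081220277}{1179590882} \approx 1.7644$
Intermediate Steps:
$V = -2455$
$\frac{40518}{23623} + \frac{V}{-49934} = \frac{40518}{23623} - \frac{2455}{-49934} = 40518 \cdot \frac{1}{23623} - - \frac{2455}{49934} = \frac{40518}{23623} + \frac{2455}{49934} = \frac{2081220277}{1179590882}$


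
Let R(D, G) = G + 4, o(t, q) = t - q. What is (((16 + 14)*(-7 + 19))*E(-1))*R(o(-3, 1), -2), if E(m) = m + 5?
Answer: 2880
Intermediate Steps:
R(D, G) = 4 + G
E(m) = 5 + m
(((16 + 14)*(-7 + 19))*E(-1))*R(o(-3, 1), -2) = (((16 + 14)*(-7 + 19))*(5 - 1))*(4 - 2) = ((30*12)*4)*2 = (360*4)*2 = 1440*2 = 2880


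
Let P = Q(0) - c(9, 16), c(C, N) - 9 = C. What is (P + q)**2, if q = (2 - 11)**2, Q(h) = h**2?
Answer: 3969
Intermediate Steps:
c(C, N) = 9 + C
q = 81 (q = (-9)**2 = 81)
P = -18 (P = 0**2 - (9 + 9) = 0 - 1*18 = 0 - 18 = -18)
(P + q)**2 = (-18 + 81)**2 = 63**2 = 3969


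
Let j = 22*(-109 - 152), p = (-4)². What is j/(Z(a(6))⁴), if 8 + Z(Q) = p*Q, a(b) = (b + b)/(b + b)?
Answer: -2871/2048 ≈ -1.4019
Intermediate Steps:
p = 16
a(b) = 1 (a(b) = (2*b)/((2*b)) = (2*b)*(1/(2*b)) = 1)
Z(Q) = -8 + 16*Q
j = -5742 (j = 22*(-261) = -5742)
j/(Z(a(6))⁴) = -5742/(-8 + 16*1)⁴ = -5742/(-8 + 16)⁴ = -5742/(8⁴) = -5742/4096 = -5742*1/4096 = -2871/2048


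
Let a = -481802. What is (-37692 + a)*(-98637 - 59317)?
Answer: 82056155276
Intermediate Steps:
(-37692 + a)*(-98637 - 59317) = (-37692 - 481802)*(-98637 - 59317) = -519494*(-157954) = 82056155276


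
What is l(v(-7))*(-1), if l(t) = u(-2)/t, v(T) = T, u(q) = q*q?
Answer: 4/7 ≈ 0.57143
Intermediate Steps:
u(q) = q**2
l(t) = 4/t (l(t) = (-2)**2/t = 4/t)
l(v(-7))*(-1) = (4/(-7))*(-1) = (4*(-1/7))*(-1) = -4/7*(-1) = 4/7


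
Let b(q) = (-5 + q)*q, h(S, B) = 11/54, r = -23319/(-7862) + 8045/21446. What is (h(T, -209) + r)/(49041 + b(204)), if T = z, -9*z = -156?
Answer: 8068885607/204033003460974 ≈ 3.9547e-5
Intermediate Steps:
z = 52/3 (z = -⅑*(-156) = 52/3 ≈ 17.333)
r = 140837266/42152113 (r = -23319*(-1/7862) + 8045*(1/21446) = 23319/7862 + 8045/21446 = 140837266/42152113 ≈ 3.3412)
T = 52/3 ≈ 17.333
h(S, B) = 11/54 (h(S, B) = 11*(1/54) = 11/54)
b(q) = q*(-5 + q)
(h(T, -209) + r)/(49041 + b(204)) = (11/54 + 140837266/42152113)/(49041 + 204*(-5 + 204)) = 8068885607/(2276214102*(49041 + 204*199)) = 8068885607/(2276214102*(49041 + 40596)) = (8068885607/2276214102)/89637 = (8068885607/2276214102)*(1/89637) = 8068885607/204033003460974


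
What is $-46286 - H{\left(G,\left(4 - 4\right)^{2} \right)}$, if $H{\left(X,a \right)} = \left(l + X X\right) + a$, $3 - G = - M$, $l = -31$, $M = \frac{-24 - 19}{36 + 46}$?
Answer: $- \frac{311059829}{6724} \approx -46261.0$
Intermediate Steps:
$M = - \frac{43}{82} \approx -0.52439$
$G = \frac{203}{82}$ ($G = 3 - \left(-1\right) \left(- \frac{43}{82}\right) = 3 - \frac{43}{82} = \frac{203}{82} \approx 2.4756$)
$H{\left(X,a \right)} = -31 + a + X^{2}$ ($H{\left(X,a \right)} = \left(-31 + X X\right) + a = \left(-31 + X^{2}\right) + a = -31 + a + X^{2}$)
$-46286 - H{\left(G,\left(4 - 4\right)^{2} \right)} = -46286 - \left(-31 + \left(4 - 4\right)^{2} + \left(\frac{203}{82}\right)^{2}\right) = -46286 - \left(-31 + 0^{2} + \frac{41209}{6724}\right) = -46286 - \left(-31 + 0 + \frac{41209}{6724}\right) = -46286 - - \frac{167235}{6724} = -46286 + \frac{167235}{6724} = - \frac{311059829}{6724}$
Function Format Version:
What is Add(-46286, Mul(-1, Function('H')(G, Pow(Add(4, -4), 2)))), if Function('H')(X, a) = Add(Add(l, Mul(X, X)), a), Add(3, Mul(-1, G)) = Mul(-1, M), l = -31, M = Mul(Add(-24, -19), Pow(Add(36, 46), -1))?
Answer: Rational(-311059829, 6724) ≈ -46261.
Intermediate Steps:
M = Rational(-43, 82) (M = Mul(-43, Pow(82, -1)) = Mul(-43, Rational(1, 82)) = Rational(-43, 82) ≈ -0.52439)
G = Rational(203, 82) (G = Add(3, Mul(-1, Mul(-1, Rational(-43, 82)))) = Add(3, Mul(-1, Rational(43, 82))) = Add(3, Rational(-43, 82)) = Rational(203, 82) ≈ 2.4756)
Function('H')(X, a) = Add(-31, a, Pow(X, 2)) (Function('H')(X, a) = Add(Add(-31, Mul(X, X)), a) = Add(Add(-31, Pow(X, 2)), a) = Add(-31, a, Pow(X, 2)))
Add(-46286, Mul(-1, Function('H')(G, Pow(Add(4, -4), 2)))) = Add(-46286, Mul(-1, Add(-31, Pow(Add(4, -4), 2), Pow(Rational(203, 82), 2)))) = Add(-46286, Mul(-1, Add(-31, Pow(0, 2), Rational(41209, 6724)))) = Add(-46286, Mul(-1, Add(-31, 0, Rational(41209, 6724)))) = Add(-46286, Mul(-1, Rational(-167235, 6724))) = Add(-46286, Rational(167235, 6724)) = Rational(-311059829, 6724)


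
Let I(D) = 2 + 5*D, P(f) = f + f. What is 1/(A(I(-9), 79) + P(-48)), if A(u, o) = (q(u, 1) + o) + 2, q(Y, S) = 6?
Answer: -1/9 ≈ -0.11111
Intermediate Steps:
P(f) = 2*f
A(u, o) = 8 + o (A(u, o) = (6 + o) + 2 = 8 + o)
1/(A(I(-9), 79) + P(-48)) = 1/((8 + 79) + 2*(-48)) = 1/(87 - 96) = 1/(-9) = -1/9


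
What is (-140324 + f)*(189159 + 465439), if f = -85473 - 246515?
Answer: -309174490576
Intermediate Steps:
f = -331988
(-140324 + f)*(189159 + 465439) = (-140324 - 331988)*(189159 + 465439) = -472312*654598 = -309174490576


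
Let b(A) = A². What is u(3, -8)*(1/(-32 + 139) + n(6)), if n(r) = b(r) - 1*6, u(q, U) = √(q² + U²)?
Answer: 3211*√73/107 ≈ 256.40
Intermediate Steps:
u(q, U) = √(U² + q²)
n(r) = -6 + r² (n(r) = r² - 1*6 = r² - 6 = -6 + r²)
u(3, -8)*(1/(-32 + 139) + n(6)) = √((-8)² + 3²)*(1/(-32 + 139) + (-6 + 6²)) = √(64 + 9)*(1/107 + (-6 + 36)) = √73*(1/107 + 30) = √73*(3211/107) = 3211*√73/107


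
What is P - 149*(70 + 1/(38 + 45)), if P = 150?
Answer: -853389/83 ≈ -10282.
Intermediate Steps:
P - 149*(70 + 1/(38 + 45)) = 150 - 149*(70 + 1/(38 + 45)) = 150 - 149*(70 + 1/83) = 150 - 149*5811/83 = 150 - 865839/83 = -853389/83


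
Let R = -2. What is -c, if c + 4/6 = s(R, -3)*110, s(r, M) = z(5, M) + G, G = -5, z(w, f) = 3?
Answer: 662/3 ≈ 220.67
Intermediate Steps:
s(r, M) = -2 (s(r, M) = 3 - 5 = -2)
c = -662/3 (c = -⅔ - 2*110 = -⅔ - 220 = -662/3 ≈ -220.67)
-c = -1*(-662/3) = 662/3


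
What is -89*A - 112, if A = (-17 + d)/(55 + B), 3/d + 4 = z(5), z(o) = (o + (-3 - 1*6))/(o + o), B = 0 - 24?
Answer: -41763/682 ≈ -61.236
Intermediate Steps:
B = -24
z(o) = (-9 + o)/(2*o) (z(o) = (o + (-3 - 6))/((2*o)) = (o - 9)*(1/(2*o)) = (-9 + o)*(1/(2*o)) = (-9 + o)/(2*o))
d = -15/22 (d = 3/(-4 + (½)*(-9 + 5)/5) = 3/(-4 + (½)*(⅕)*(-4)) = 3/(-4 - ⅖) = 3/(-22/5) = 3*(-5/22) = -15/22 ≈ -0.68182)
A = -389/682 (A = (-17 - 15/22)/(55 - 24) = -389/22/31 = -389/22*1/31 = -389/682 ≈ -0.57038)
-89*A - 112 = -89*(-389/682) - 112 = 34621/682 - 112 = -41763/682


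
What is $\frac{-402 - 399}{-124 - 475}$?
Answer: $\frac{801}{599} \approx 1.3372$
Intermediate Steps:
$\frac{-402 - 399}{-124 - 475} = - \frac{801}{-599} = \left(-801\right) \left(- \frac{1}{599}\right) = \frac{801}{599}$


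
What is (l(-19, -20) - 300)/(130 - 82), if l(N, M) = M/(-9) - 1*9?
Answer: -2761/432 ≈ -6.3912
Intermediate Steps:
l(N, M) = -9 - M/9 (l(N, M) = M*(-⅑) - 9 = -M/9 - 9 = -9 - M/9)
(l(-19, -20) - 300)/(130 - 82) = ((-9 - ⅑*(-20)) - 300)/(130 - 82) = ((-9 + 20/9) - 300)/48 = (-61/9 - 300)*(1/48) = -2761/9*1/48 = -2761/432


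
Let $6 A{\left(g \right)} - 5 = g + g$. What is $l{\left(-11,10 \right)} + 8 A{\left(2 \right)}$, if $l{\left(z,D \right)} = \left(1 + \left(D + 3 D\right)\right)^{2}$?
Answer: $1693$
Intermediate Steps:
$A{\left(g \right)} = \frac{5}{6} + \frac{g}{3}$ ($A{\left(g \right)} = \frac{5}{6} + \frac{g + g}{6} = \frac{5}{6} + \frac{2 g}{6} = \frac{5}{6} + \frac{g}{3}$)
$l{\left(z,D \right)} = \left(1 + 4 D\right)^{2}$
$l{\left(-11,10 \right)} + 8 A{\left(2 \right)} = \left(1 + 4 \cdot 10\right)^{2} + 8 \left(\frac{5}{6} + \frac{1}{3} \cdot 2\right) = \left(1 + 40\right)^{2} + 8 \left(\frac{5}{6} + \frac{2}{3}\right) = 41^{2} + 8 \cdot \frac{3}{2} = 1681 + 12 = 1693$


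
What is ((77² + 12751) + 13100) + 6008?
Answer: 37788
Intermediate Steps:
((77² + 12751) + 13100) + 6008 = ((5929 + 12751) + 13100) + 6008 = (18680 + 13100) + 6008 = 31780 + 6008 = 37788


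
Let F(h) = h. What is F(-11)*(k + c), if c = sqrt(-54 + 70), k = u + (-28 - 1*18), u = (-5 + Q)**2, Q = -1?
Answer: 66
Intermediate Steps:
u = 36 (u = (-5 - 1)**2 = (-6)**2 = 36)
k = -10 (k = 36 + (-28 - 1*18) = 36 + (-28 - 18) = 36 - 46 = -10)
c = 4 (c = sqrt(16) = 4)
F(-11)*(k + c) = -11*(-10 + 4) = -11*(-6) = 66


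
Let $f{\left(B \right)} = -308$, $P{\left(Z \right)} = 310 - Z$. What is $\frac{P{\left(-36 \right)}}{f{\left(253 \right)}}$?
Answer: $- \frac{173}{154} \approx -1.1234$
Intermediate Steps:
$\frac{P{\left(-36 \right)}}{f{\left(253 \right)}} = \frac{310 - -36}{-308} = \left(310 + 36\right) \left(- \frac{1}{308}\right) = 346 \left(- \frac{1}{308}\right) = - \frac{173}{154}$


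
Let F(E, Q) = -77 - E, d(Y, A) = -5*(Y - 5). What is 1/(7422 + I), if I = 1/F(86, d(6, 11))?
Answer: 163/1209785 ≈ 0.00013473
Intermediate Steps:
d(Y, A) = 25 - 5*Y (d(Y, A) = -5*(-5 + Y) = 25 - 5*Y)
I = -1/163 (I = 1/(-77 - 1*86) = 1/(-77 - 86) = 1/(-163) = -1/163 ≈ -0.0061350)
1/(7422 + I) = 1/(7422 - 1/163) = 1/(1209785/163) = 163/1209785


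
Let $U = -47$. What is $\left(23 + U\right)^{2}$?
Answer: $576$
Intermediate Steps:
$\left(23 + U\right)^{2} = \left(23 - 47\right)^{2} = \left(-24\right)^{2} = 576$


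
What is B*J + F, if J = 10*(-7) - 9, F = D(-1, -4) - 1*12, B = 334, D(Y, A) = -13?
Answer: -26411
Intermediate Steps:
F = -25 (F = -13 - 1*12 = -13 - 12 = -25)
J = -79 (J = -70 - 9 = -79)
B*J + F = 334*(-79) - 25 = -26386 - 25 = -26411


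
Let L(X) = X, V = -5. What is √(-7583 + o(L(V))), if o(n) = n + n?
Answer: I*√7593 ≈ 87.138*I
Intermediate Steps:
o(n) = 2*n
√(-7583 + o(L(V))) = √(-7583 + 2*(-5)) = √(-7583 - 10) = √(-7593) = I*√7593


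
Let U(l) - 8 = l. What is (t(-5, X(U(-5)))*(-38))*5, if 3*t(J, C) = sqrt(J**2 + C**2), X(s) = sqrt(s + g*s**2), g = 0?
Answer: -380*sqrt(7)/3 ≈ -335.13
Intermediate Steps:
U(l) = 8 + l
X(s) = sqrt(s) (X(s) = sqrt(s + 0*s**2) = sqrt(s + 0) = sqrt(s))
t(J, C) = sqrt(C**2 + J**2)/3 (t(J, C) = sqrt(J**2 + C**2)/3 = sqrt(C**2 + J**2)/3)
(t(-5, X(U(-5)))*(-38))*5 = ((sqrt((sqrt(8 - 5))**2 + (-5)**2)/3)*(-38))*5 = ((sqrt((sqrt(3))**2 + 25)/3)*(-38))*5 = ((sqrt(3 + 25)/3)*(-38))*5 = ((sqrt(28)/3)*(-38))*5 = (((2*sqrt(7))/3)*(-38))*5 = ((2*sqrt(7)/3)*(-38))*5 = -76*sqrt(7)/3*5 = -380*sqrt(7)/3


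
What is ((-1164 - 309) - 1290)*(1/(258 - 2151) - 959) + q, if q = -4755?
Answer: 1668971943/631 ≈ 2.6450e+6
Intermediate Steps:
((-1164 - 309) - 1290)*(1/(258 - 2151) - 959) + q = ((-1164 - 309) - 1290)*(1/(258 - 2151) - 959) - 4755 = (-1473 - 1290)*(1/(-1893) - 959) - 4755 = -2763*(-1/1893 - 959) - 4755 = -2763*(-1815388/1893) - 4755 = 1671972348/631 - 4755 = 1668971943/631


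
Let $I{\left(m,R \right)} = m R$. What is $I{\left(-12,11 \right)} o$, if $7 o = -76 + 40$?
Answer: $\frac{4752}{7} \approx 678.86$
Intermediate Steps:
$o = - \frac{36}{7}$ ($o = \frac{-76 + 40}{7} = \frac{1}{7} \left(-36\right) = - \frac{36}{7} \approx -5.1429$)
$I{\left(m,R \right)} = R m$
$I{\left(-12,11 \right)} o = 11 \left(-12\right) \left(- \frac{36}{7}\right) = \left(-132\right) \left(- \frac{36}{7}\right) = \frac{4752}{7}$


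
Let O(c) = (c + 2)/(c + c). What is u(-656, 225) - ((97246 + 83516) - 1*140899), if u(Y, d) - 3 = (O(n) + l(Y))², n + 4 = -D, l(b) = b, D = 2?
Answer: 3510349/9 ≈ 3.9004e+5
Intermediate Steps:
n = -6 (n = -4 - 1*2 = -4 - 2 = -6)
O(c) = (2 + c)/(2*c) (O(c) = (2 + c)/((2*c)) = (2 + c)*(1/(2*c)) = (2 + c)/(2*c))
u(Y, d) = 3 + (⅓ + Y)² (u(Y, d) = 3 + ((½)*(2 - 6)/(-6) + Y)² = 3 + ((½)*(-⅙)*(-4) + Y)² = 3 + (⅓ + Y)²)
u(-656, 225) - ((97246 + 83516) - 1*140899) = (3 + (1 + 3*(-656))²/9) - ((97246 + 83516) - 1*140899) = (3 + (1 - 1968)²/9) - (180762 - 140899) = (3 + (⅑)*(-1967)²) - 1*39863 = (3 + (⅑)*3869089) - 39863 = (3 + 3869089/9) - 39863 = 3869116/9 - 39863 = 3510349/9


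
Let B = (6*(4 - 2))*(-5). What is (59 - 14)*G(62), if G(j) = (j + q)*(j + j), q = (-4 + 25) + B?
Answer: 128340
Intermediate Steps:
B = -60 (B = (6*2)*(-5) = 12*(-5) = -60)
q = -39 (q = (-4 + 25) - 60 = 21 - 60 = -39)
G(j) = 2*j*(-39 + j) (G(j) = (j - 39)*(j + j) = (-39 + j)*(2*j) = 2*j*(-39 + j))
(59 - 14)*G(62) = (59 - 14)*(2*62*(-39 + 62)) = 45*(2*62*23) = 45*2852 = 128340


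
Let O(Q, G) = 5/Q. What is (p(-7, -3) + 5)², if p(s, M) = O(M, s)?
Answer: 100/9 ≈ 11.111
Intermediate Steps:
p(s, M) = 5/M
(p(-7, -3) + 5)² = (5/(-3) + 5)² = (5*(-⅓) + 5)² = (-5/3 + 5)² = (10/3)² = 100/9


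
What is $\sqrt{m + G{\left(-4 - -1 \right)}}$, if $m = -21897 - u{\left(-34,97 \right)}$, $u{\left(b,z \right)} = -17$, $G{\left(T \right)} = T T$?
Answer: $i \sqrt{21871} \approx 147.89 i$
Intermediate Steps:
$G{\left(T \right)} = T^{2}$
$m = -21880$ ($m = -21897 - -17 = -21897 + 17 = -21880$)
$\sqrt{m + G{\left(-4 - -1 \right)}} = \sqrt{-21880 + \left(-4 - -1\right)^{2}} = \sqrt{-21880 + \left(-4 + 1\right)^{2}} = \sqrt{-21880 + \left(-3\right)^{2}} = \sqrt{-21880 + 9} = \sqrt{-21871} = i \sqrt{21871}$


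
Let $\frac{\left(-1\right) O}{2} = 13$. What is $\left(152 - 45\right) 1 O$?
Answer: $-2782$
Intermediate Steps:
$O = -26$ ($O = \left(-2\right) 13 = -26$)
$\left(152 - 45\right) 1 O = \left(152 - 45\right) 1 \left(-26\right) = \left(152 - 45\right) \left(-26\right) = 107 \left(-26\right) = -2782$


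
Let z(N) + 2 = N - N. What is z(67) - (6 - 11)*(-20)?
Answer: -102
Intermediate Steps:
z(N) = -2 (z(N) = -2 + (N - N) = -2 + 0 = -2)
z(67) - (6 - 11)*(-20) = -2 - (6 - 11)*(-20) = -2 - (-5)*(-20) = -2 - 1*100 = -2 - 100 = -102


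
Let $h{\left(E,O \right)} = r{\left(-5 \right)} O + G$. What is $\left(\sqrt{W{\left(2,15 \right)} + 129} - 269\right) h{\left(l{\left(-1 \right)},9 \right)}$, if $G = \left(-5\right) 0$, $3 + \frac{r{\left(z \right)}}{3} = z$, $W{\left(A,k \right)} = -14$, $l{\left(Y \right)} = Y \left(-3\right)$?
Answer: $58104 - 216 \sqrt{115} \approx 55788.0$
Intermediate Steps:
$l{\left(Y \right)} = - 3 Y$
$r{\left(z \right)} = -9 + 3 z$
$G = 0$
$h{\left(E,O \right)} = - 24 O$ ($h{\left(E,O \right)} = \left(-9 + 3 \left(-5\right)\right) O + 0 = \left(-9 - 15\right) O + 0 = - 24 O + 0 = - 24 O$)
$\left(\sqrt{W{\left(2,15 \right)} + 129} - 269\right) h{\left(l{\left(-1 \right)},9 \right)} = \left(\sqrt{-14 + 129} - 269\right) \left(\left(-24\right) 9\right) = \left(\sqrt{115} - 269\right) \left(-216\right) = \left(-269 + \sqrt{115}\right) \left(-216\right) = 58104 - 216 \sqrt{115}$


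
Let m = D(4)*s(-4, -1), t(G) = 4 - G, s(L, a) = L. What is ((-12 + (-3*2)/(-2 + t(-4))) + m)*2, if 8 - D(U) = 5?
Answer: -50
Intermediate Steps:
D(U) = 3 (D(U) = 8 - 1*5 = 8 - 5 = 3)
m = -12 (m = 3*(-4) = -12)
((-12 + (-3*2)/(-2 + t(-4))) + m)*2 = ((-12 + (-3*2)/(-2 + (4 - 1*(-4)))) - 12)*2 = ((-12 - 6/(-2 + (4 + 4))) - 12)*2 = ((-12 - 6/(-2 + 8)) - 12)*2 = ((-12 - 6/6) - 12)*2 = ((-12 - 6*⅙) - 12)*2 = ((-12 - 1) - 12)*2 = (-13 - 12)*2 = -25*2 = -50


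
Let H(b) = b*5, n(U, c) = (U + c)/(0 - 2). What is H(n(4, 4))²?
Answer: 400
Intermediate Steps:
n(U, c) = -U/2 - c/2 (n(U, c) = (U + c)/(-2) = (U + c)*(-½) = -U/2 - c/2)
H(b) = 5*b
H(n(4, 4))² = (5*(-½*4 - ½*4))² = (5*(-2 - 2))² = (5*(-4))² = (-20)² = 400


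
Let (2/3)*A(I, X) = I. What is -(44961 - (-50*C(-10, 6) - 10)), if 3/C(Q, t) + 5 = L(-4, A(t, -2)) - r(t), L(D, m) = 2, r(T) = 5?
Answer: -179809/4 ≈ -44952.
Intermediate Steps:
A(I, X) = 3*I/2
C(Q, t) = -3/8 (C(Q, t) = 3/(-5 + (2 - 1*5)) = 3/(-5 + (2 - 5)) = 3/(-5 - 3) = 3/(-8) = 3*(-1/8) = -3/8)
-(44961 - (-50*C(-10, 6) - 10)) = -(44961 - (-50*(-3/8) - 10)) = -(44961 - (75/4 - 10)) = -(44961 - 1*35/4) = -(44961 - 35/4) = -1*179809/4 = -179809/4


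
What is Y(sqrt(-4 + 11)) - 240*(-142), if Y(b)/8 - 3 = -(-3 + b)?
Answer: 34128 - 8*sqrt(7) ≈ 34107.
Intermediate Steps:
Y(b) = 48 - 8*b (Y(b) = 24 + 8*(-(-3 + b)) = 24 + 8*(3 - b) = 24 + (24 - 8*b) = 48 - 8*b)
Y(sqrt(-4 + 11)) - 240*(-142) = (48 - 8*sqrt(-4 + 11)) - 240*(-142) = (48 - 8*sqrt(7)) + 34080 = 34128 - 8*sqrt(7)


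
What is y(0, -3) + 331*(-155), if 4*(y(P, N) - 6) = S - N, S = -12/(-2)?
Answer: -205187/4 ≈ -51297.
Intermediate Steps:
S = 6 (S = -12*(-½) = 6)
y(P, N) = 15/2 - N/4 (y(P, N) = 6 + (6 - N)/4 = 6 + (3/2 - N/4) = 15/2 - N/4)
y(0, -3) + 331*(-155) = (15/2 - ¼*(-3)) + 331*(-155) = (15/2 + ¾) - 51305 = 33/4 - 51305 = -205187/4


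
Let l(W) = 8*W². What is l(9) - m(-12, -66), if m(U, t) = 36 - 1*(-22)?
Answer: 590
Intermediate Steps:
m(U, t) = 58 (m(U, t) = 36 + 22 = 58)
l(9) - m(-12, -66) = 8*9² - 1*58 = 8*81 - 58 = 648 - 58 = 590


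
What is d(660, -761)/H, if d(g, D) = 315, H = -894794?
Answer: -315/894794 ≈ -0.00035204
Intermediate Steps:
d(660, -761)/H = 315/(-894794) = 315*(-1/894794) = -315/894794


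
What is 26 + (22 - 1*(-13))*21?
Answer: 761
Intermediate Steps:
26 + (22 - 1*(-13))*21 = 26 + (22 + 13)*21 = 26 + 35*21 = 26 + 735 = 761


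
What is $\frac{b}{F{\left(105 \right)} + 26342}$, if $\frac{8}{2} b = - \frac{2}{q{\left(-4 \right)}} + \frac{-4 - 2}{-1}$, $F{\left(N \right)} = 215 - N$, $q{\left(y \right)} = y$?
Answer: $\frac{13}{211616} \approx 6.1432 \cdot 10^{-5}$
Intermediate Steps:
$b = \frac{13}{8}$ ($b = \frac{- \frac{2}{-4} + \frac{-4 - 2}{-1}}{4} = \frac{\left(-2\right) \left(- \frac{1}{4}\right) - -6}{4} = \frac{\frac{1}{2} + 6}{4} = \frac{1}{4} \cdot \frac{13}{2} = \frac{13}{8} \approx 1.625$)
$\frac{b}{F{\left(105 \right)} + 26342} = \frac{13}{8 \left(\left(215 - 105\right) + 26342\right)} = \frac{13}{8 \left(110 + 26342\right)} = \frac{13}{8 \cdot 26452} = \frac{13}{8} \cdot \frac{1}{26452} = \frac{13}{211616}$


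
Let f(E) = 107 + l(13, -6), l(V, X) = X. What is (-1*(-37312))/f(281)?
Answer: 37312/101 ≈ 369.43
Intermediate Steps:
f(E) = 101 (f(E) = 107 - 6 = 101)
(-1*(-37312))/f(281) = -1*(-37312)/101 = 37312*(1/101) = 37312/101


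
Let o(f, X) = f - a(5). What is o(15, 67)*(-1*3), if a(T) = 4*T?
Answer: 15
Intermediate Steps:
o(f, X) = -20 + f (o(f, X) = f - 4*5 = f - 1*20 = f - 20 = -20 + f)
o(15, 67)*(-1*3) = (-20 + 15)*(-1*3) = -5*(-3) = 15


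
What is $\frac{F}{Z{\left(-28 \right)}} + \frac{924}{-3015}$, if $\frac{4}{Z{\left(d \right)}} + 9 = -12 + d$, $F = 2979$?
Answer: $- \frac{146702087}{4020} \approx -36493.0$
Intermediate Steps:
$Z{\left(d \right)} = \frac{4}{-21 + d}$ ($Z{\left(d \right)} = \frac{4}{-9 + \left(-12 + d\right)} = \frac{4}{-21 + d}$)
$\frac{F}{Z{\left(-28 \right)}} + \frac{924}{-3015} = \frac{2979}{4 \frac{1}{-21 - 28}} + \frac{924}{-3015} = \frac{2979}{4 \frac{1}{-49}} + 924 \left(- \frac{1}{3015}\right) = \frac{2979}{4 \left(- \frac{1}{49}\right)} - \frac{308}{1005} = \frac{2979}{- \frac{4}{49}} - \frac{308}{1005} = 2979 \left(- \frac{49}{4}\right) - \frac{308}{1005} = - \frac{145971}{4} - \frac{308}{1005} = - \frac{146702087}{4020}$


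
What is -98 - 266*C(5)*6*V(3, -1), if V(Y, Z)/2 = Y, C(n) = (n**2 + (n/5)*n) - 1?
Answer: -277802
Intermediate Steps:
C(n) = -1 + 6*n**2/5 (C(n) = (n**2 + (n*(1/5))*n) - 1 = (n**2 + (n/5)*n) - 1 = (n**2 + n**2/5) - 1 = 6*n**2/5 - 1 = -1 + 6*n**2/5)
V(Y, Z) = 2*Y
-98 - 266*C(5)*6*V(3, -1) = -98 - 266*(-1 + (6/5)*5**2)*6*2*3 = -98 - 266*(-1 + (6/5)*25)*6*6 = -98 - 266*(-1 + 30)*6*6 = -98 - 266*29*6*6 = -98 - 46284*6 = -98 - 266*1044 = -98 - 277704 = -277802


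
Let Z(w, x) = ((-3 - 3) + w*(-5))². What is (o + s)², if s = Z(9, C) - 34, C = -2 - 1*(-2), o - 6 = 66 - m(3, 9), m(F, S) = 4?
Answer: 6943225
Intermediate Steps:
o = 68 (o = 6 + (66 - 1*4) = 6 + (66 - 4) = 6 + 62 = 68)
C = 0 (C = -2 + 2 = 0)
Z(w, x) = (-6 - 5*w)²
s = 2567 (s = (6 + 5*9)² - 34 = (6 + 45)² - 34 = 51² - 34 = 2601 - 34 = 2567)
(o + s)² = (68 + 2567)² = 2635² = 6943225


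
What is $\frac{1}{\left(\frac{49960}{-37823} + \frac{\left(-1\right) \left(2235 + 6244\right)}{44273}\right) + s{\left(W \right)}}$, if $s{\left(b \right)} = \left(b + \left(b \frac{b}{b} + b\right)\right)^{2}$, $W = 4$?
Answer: $\frac{1674537679}{238600845479} \approx 0.0070182$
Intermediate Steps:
$s{\left(b \right)} = 9 b^{2}$ ($s{\left(b \right)} = \left(b + \left(b 1 + b\right)\right)^{2} = \left(b + \left(b + b\right)\right)^{2} = \left(b + 2 b\right)^{2} = \left(3 b\right)^{2} = 9 b^{2}$)
$\frac{1}{\left(\frac{49960}{-37823} + \frac{\left(-1\right) \left(2235 + 6244\right)}{44273}\right) + s{\left(W \right)}} = \frac{1}{\left(\frac{49960}{-37823} + \frac{\left(-1\right) \left(2235 + 6244\right)}{44273}\right) + 9 \cdot 4^{2}} = \frac{1}{\left(49960 \left(- \frac{1}{37823}\right) + \left(-1\right) 8479 \cdot \frac{1}{44273}\right) + 9 \cdot 16} = \frac{1}{\left(- \frac{49960}{37823} - \frac{8479}{44273}\right) + 144} = \frac{1}{- \frac{2532580297}{1674537679} + 144} = \frac{1}{\frac{238600845479}{1674537679}} = \frac{1674537679}{238600845479}$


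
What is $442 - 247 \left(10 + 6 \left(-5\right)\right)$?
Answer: $5382$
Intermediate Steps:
$442 - 247 \left(10 + 6 \left(-5\right)\right) = 442 - 247 \left(10 - 30\right) = 442 - -4940 = 442 + 4940 = 5382$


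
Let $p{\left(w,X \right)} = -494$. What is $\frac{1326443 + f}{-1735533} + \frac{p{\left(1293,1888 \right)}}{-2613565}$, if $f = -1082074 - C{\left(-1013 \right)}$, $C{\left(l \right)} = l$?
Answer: $- \frac{213488151176}{1511976101715} \approx -0.1412$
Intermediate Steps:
$f = -1081061$ ($f = -1082074 - -1013 = -1082074 + 1013 = -1081061$)
$\frac{1326443 + f}{-1735533} + \frac{p{\left(1293,1888 \right)}}{-2613565} = \frac{1326443 - 1081061}{-1735533} - \frac{494}{-2613565} = 245382 \left(- \frac{1}{1735533}\right) - - \frac{494}{2613565} = - \frac{81794}{578511} + \frac{494}{2613565} = - \frac{213488151176}{1511976101715}$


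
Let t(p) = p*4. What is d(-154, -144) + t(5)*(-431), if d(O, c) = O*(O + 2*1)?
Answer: 14788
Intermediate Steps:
d(O, c) = O*(2 + O) (d(O, c) = O*(O + 2) = O*(2 + O))
t(p) = 4*p
d(-154, -144) + t(5)*(-431) = -154*(2 - 154) + (4*5)*(-431) = -154*(-152) + 20*(-431) = 23408 - 8620 = 14788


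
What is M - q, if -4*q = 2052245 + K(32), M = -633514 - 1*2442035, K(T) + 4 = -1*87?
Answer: -5125021/2 ≈ -2.5625e+6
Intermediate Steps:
K(T) = -91 (K(T) = -4 - 1*87 = -4 - 87 = -91)
M = -3075549 (M = -633514 - 2442035 = -3075549)
q = -1026077/2 (q = -(2052245 - 91)/4 = -1/4*2052154 = -1026077/2 ≈ -5.1304e+5)
M - q = -3075549 - 1*(-1026077/2) = -3075549 + 1026077/2 = -5125021/2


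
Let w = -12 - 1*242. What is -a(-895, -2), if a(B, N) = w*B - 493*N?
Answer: -228316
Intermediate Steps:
w = -254 (w = -12 - 242 = -254)
a(B, N) = -493*N - 254*B (a(B, N) = -254*B - 493*N = -493*N - 254*B)
-a(-895, -2) = -(-493*(-2) - 254*(-895)) = -(986 + 227330) = -1*228316 = -228316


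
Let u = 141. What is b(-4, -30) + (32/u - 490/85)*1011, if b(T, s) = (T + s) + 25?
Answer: -4480529/799 ≈ -5607.7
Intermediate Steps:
b(T, s) = 25 + T + s
b(-4, -30) + (32/u - 490/85)*1011 = (25 - 4 - 30) + (32/141 - 490/85)*1011 = -9 + (32*(1/141) - 490*1/85)*1011 = -9 + (32/141 - 98/17)*1011 = -9 - 13274/2397*1011 = -9 - 4473338/799 = -4480529/799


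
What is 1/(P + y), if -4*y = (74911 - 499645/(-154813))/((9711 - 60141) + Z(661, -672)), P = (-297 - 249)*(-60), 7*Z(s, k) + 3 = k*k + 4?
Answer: 15260691475/499919956752496 ≈ 3.0526e-5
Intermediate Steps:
Z(s, k) = 1/7 + k**2/7 (Z(s, k) = -3/7 + (k*k + 4)/7 = -3/7 + (k**2 + 4)/7 = -3/7 + (4 + k**2)/7 = -3/7 + (4/7 + k**2/7) = 1/7 + k**2/7)
P = 32760 (P = -546*(-60) = 32760)
y = -20295968504/15260691475 (y = -(74911 - 499645/(-154813))/(4*((9711 - 60141) + (1/7 + (1/7)*(-672)**2))) = -(74911 - 499645*(-1/154813))/(4*(-50430 + (1/7 + (1/7)*451584))) = -(74911 + 499645/154813)/(4*(-50430 + (1/7 + 64512))) = -2899424072/(154813*(-50430 + 451585/7)) = -2899424072/(154813*98575/7) = -2899424072*7/(154813*98575) = -1/4*81183874016/15260691475 = -20295968504/15260691475 ≈ -1.3300)
1/(P + y) = 1/(32760 - 20295968504/15260691475) = 1/(499919956752496/15260691475) = 15260691475/499919956752496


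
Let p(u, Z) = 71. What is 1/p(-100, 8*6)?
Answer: 1/71 ≈ 0.014085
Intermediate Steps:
1/p(-100, 8*6) = 1/71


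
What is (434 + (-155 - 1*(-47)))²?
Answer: 106276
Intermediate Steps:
(434 + (-155 - 1*(-47)))² = (434 + (-155 + 47))² = (434 - 108)² = 326² = 106276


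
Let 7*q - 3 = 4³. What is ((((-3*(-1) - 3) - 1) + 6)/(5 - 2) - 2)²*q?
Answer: 67/63 ≈ 1.0635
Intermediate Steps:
q = 67/7 (q = 3/7 + (⅐)*4³ = 3/7 + (⅐)*64 = 3/7 + 64/7 = 67/7 ≈ 9.5714)
((((-3*(-1) - 3) - 1) + 6)/(5 - 2) - 2)²*q = ((((-3*(-1) - 3) - 1) + 6)/(5 - 2) - 2)²*(67/7) = ((((3 - 3) - 1) + 6)/3 - 2)²*(67/7) = (((0 - 1) + 6)*(⅓) - 2)²*(67/7) = ((-1 + 6)*(⅓) - 2)²*(67/7) = (5*(⅓) - 2)²*(67/7) = (5/3 - 2)²*(67/7) = (-⅓)²*(67/7) = (⅑)*(67/7) = 67/63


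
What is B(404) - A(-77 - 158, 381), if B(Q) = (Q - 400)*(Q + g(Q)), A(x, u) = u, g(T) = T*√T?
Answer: 1235 + 3232*√101 ≈ 33716.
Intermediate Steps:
g(T) = T^(3/2)
B(Q) = (-400 + Q)*(Q + Q^(3/2)) (B(Q) = (Q - 400)*(Q + Q^(3/2)) = (-400 + Q)*(Q + Q^(3/2)))
B(404) - A(-77 - 158, 381) = (404² + 404^(5/2) - 400*404 - 323200*√101) - 1*381 = (163216 + 326432*√101 - 161600 - 323200*√101) - 381 = (1616 + 3232*√101) - 381 = 1235 + 3232*√101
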